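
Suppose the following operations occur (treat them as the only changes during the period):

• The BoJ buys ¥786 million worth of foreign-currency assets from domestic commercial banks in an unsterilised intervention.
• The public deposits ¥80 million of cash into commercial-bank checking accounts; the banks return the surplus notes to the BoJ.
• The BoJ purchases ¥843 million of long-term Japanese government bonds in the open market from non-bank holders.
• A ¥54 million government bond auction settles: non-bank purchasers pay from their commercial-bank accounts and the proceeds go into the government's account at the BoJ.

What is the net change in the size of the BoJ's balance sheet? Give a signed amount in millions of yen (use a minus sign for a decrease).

+¥1629 million

FX purchase ¥786 million: a BoJ asset is acquired → +¥786M.
Currency deposit ¥80 million: only the composition of liabilities changes → 0.
Asset purchase (from non-banks) ¥843 million: a BoJ asset is acquired → +¥843M.
Government account inflow ¥54 million: only the composition of liabilities changes → 0.
Net: 786 + 0 + 843 + 0 = +¥1629 million.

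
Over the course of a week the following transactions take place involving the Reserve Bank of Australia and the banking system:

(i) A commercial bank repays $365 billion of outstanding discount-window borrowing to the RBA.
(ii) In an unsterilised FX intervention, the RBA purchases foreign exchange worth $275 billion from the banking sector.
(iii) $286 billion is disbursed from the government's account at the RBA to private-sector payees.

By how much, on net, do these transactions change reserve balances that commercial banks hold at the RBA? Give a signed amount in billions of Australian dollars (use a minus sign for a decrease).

Discount-window repayment $365 billion: repayment is debited from reserves → −$365B.
FX purchase $275 billion: the RBA pays by crediting reserve accounts → +$275B.
Government spending $286 billion: government payments flow into bank reserve accounts → +$286B.
Net: −365 + 275 + 286 = +$196 billion.

+$196 billion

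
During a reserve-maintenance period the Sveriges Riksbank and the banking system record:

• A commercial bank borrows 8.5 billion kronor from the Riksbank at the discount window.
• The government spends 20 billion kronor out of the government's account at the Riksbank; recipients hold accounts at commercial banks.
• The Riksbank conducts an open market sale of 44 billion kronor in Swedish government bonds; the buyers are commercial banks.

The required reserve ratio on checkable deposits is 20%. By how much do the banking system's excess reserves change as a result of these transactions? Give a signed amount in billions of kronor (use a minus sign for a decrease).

-19.5 billion

Discount-window loan 8.5 billion kronor: reserves +8.5B, deposits 0.
Government spending 20 billion kronor: reserves +20B, deposits +20B.
OMO sale (to banks) 44 billion kronor: reserves −44B, deposits 0.
Totals: Δreserves = −15.5B, Δdeposits = +20B.
Δrequired reserves = 20% × +20B = +4B.
Δexcess reserves = Δreserves − Δrequired = −15.5B − (+4B) = -19.5 billion.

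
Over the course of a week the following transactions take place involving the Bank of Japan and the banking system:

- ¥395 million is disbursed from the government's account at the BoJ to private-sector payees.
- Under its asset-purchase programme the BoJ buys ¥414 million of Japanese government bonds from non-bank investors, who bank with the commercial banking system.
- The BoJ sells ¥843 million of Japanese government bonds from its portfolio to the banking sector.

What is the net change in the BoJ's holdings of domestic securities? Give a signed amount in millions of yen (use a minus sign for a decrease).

-¥429 million

BoJ balance sheet:
  Assets:      Securities −¥429M
  Liabilities: Bank reserves −¥34M, Government deposits −¥395M
So the change in the BoJ's holdings of domestic securities is -¥429 million.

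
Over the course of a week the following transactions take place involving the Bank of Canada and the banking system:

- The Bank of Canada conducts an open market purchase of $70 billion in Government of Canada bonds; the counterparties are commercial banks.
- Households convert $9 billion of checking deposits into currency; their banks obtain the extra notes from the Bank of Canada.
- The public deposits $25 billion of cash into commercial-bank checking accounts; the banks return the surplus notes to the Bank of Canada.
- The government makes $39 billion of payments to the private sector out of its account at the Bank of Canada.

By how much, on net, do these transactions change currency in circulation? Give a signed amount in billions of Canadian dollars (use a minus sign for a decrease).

Bank of Canada balance sheet:
  Assets:      Securities +$70B
  Liabilities: Bank reserves +$125B, Currency in circulation −$16B, Government deposits −$39B
So the change in currency in circulation is -$16 billion.

-$16 billion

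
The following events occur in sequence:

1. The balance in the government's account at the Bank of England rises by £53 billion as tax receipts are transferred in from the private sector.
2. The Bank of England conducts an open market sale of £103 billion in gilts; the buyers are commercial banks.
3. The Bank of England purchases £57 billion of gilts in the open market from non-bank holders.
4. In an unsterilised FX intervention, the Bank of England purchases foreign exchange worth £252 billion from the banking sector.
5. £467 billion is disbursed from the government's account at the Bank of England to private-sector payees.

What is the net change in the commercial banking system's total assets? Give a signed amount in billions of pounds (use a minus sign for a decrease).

+£471 billion

Government account inflow £53 billion: bank balance sheets shrink → −£53B.
OMO sale (to banks) £103 billion: just an asset swap on bank balance sheets → 0.
Asset purchase (from non-banks) £57 billion: bank balance sheets expand → +£57B.
FX purchase £252 billion: just an asset swap on bank balance sheets → 0.
Government spending £467 billion: bank balance sheets expand → +£467B.
Net: −53 + 0 + 57 + 0 + 467 = +£471 billion.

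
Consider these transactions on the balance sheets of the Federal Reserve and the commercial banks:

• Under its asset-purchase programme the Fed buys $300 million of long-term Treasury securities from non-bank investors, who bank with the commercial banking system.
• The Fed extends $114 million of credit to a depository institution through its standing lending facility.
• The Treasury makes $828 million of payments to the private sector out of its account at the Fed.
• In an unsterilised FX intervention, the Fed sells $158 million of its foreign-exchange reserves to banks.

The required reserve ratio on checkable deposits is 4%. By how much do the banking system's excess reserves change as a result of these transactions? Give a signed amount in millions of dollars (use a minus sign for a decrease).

+$1038.88 million

Asset purchase (from non-banks) $300 million: reserves +$300M, deposits +$300M.
Discount-window loan $114 million: reserves +$114M, deposits 0.
Government spending $828 million: reserves +$828M, deposits +$828M.
FX sale $158 million: reserves −$158M, deposits 0.
Totals: Δreserves = +$1084M, Δdeposits = +$1128M.
Δrequired reserves = 4% × +$1128M = +$45.12M.
Δexcess reserves = Δreserves − Δrequired = +$1084M − (+$45.12M) = +$1038.88 million.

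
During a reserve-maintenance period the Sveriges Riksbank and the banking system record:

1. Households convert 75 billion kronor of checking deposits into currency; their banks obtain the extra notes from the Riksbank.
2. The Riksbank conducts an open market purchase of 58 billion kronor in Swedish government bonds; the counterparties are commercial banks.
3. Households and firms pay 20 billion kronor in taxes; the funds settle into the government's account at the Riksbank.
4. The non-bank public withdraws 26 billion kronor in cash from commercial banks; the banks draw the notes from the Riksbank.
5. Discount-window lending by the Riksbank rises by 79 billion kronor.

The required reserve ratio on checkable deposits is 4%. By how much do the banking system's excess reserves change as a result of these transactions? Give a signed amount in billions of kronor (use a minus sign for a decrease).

Currency withdrawal 75 billion kronor: reserves −75B, deposits −75B.
OMO purchase (from banks) 58 billion kronor: reserves +58B, deposits 0.
Government account inflow 20 billion kronor: reserves −20B, deposits −20B.
Currency withdrawal 26 billion kronor: reserves −26B, deposits −26B.
Discount-window loan 79 billion kronor: reserves +79B, deposits 0.
Totals: Δreserves = +16B, Δdeposits = −121B.
Δrequired reserves = 4% × −121B = −4.84B.
Δexcess reserves = Δreserves − Δrequired = +16B − (−4.84B) = +20.84 billion.

+20.84 billion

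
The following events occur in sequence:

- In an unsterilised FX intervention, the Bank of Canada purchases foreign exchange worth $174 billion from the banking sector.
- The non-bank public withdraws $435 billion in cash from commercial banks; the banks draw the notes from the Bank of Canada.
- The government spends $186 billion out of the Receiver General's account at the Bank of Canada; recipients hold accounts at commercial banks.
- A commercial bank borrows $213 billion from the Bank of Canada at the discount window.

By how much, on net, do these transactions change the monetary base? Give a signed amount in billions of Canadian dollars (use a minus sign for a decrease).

+$573 billion

FX purchase $174 billion: Bank of Canada balance sheet expands → +$174B.
Currency withdrawal $435 billion: just a shift between currency and reserves — both are base money → 0.
Government spending $186 billion: a non-base liability converts back to reserves → +$186B.
Discount-window loan $213 billion: Bank of Canada balance sheet expands → +$213B.
Net: 174 + 0 + 186 + 213 = +$573 billion.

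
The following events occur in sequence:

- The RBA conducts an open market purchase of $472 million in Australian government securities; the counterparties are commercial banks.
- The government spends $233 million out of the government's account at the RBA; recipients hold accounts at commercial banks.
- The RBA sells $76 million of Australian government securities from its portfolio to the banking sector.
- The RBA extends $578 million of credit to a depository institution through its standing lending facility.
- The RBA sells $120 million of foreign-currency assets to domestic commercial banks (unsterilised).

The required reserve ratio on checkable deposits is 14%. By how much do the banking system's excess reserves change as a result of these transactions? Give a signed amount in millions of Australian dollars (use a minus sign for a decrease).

OMO purchase (from banks) $472 million: reserves +$472M, deposits 0.
Government spending $233 million: reserves +$233M, deposits +$233M.
OMO sale (to banks) $76 million: reserves −$76M, deposits 0.
Discount-window loan $578 million: reserves +$578M, deposits 0.
FX sale $120 million: reserves −$120M, deposits 0.
Totals: Δreserves = +$1087M, Δdeposits = +$233M.
Δrequired reserves = 14% × +$233M = +$32.62M.
Δexcess reserves = Δreserves − Δrequired = +$1087M − (+$32.62M) = +$1054.38 million.

+$1054.38 million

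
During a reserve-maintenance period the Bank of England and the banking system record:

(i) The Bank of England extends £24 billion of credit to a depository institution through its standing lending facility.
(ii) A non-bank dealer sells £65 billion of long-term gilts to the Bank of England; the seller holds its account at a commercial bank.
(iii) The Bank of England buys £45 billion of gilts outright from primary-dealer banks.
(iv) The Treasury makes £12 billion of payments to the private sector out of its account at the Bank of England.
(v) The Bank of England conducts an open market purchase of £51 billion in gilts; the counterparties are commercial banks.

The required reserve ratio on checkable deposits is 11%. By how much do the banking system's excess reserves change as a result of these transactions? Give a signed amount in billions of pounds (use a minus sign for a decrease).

+£188.53 billion

Discount-window loan £24 billion: reserves +£24B, deposits 0.
Asset purchase (from non-banks) £65 billion: reserves +£65B, deposits +£65B.
OMO purchase (from banks) £45 billion: reserves +£45B, deposits 0.
Government spending £12 billion: reserves +£12B, deposits +£12B.
OMO purchase (from banks) £51 billion: reserves +£51B, deposits 0.
Totals: Δreserves = +£197B, Δdeposits = +£77B.
Δrequired reserves = 11% × +£77B = +£8.47B.
Δexcess reserves = Δreserves − Δrequired = +£197B − (+£8.47B) = +£188.53 billion.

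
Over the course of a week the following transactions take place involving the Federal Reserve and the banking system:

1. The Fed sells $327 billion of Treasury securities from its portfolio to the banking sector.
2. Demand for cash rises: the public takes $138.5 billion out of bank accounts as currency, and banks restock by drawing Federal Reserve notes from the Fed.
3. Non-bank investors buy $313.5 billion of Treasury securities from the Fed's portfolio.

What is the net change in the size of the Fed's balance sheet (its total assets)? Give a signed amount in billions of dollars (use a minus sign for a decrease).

OMO sale (to banks) $327 billion: a Fed asset is shed → −$327B.
Currency withdrawal $138.5 billion: only the composition of liabilities changes → 0.
Asset sale (to non-banks) $313.5 billion: a Fed asset is shed → −$313.5B.
Net: −327 + 0 − 313.5 = -$640.5 billion.

-$640.5 billion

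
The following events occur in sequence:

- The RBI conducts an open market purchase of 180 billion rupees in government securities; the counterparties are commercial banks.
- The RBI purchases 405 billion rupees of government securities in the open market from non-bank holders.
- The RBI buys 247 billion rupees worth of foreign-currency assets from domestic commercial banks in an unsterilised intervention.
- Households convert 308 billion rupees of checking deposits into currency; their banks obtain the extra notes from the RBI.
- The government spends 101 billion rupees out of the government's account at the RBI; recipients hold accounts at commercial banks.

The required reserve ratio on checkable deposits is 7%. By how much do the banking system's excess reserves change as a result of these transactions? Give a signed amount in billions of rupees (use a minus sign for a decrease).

+611.14 billion

OMO purchase (from banks) 180 billion rupees: reserves +180B, deposits 0.
Asset purchase (from non-banks) 405 billion rupees: reserves +405B, deposits +405B.
FX purchase 247 billion rupees: reserves +247B, deposits 0.
Currency withdrawal 308 billion rupees: reserves −308B, deposits −308B.
Government spending 101 billion rupees: reserves +101B, deposits +101B.
Totals: Δreserves = +625B, Δdeposits = +198B.
Δrequired reserves = 7% × +198B = +13.86B.
Δexcess reserves = Δreserves − Δrequired = +625B − (+13.86B) = +611.14 billion.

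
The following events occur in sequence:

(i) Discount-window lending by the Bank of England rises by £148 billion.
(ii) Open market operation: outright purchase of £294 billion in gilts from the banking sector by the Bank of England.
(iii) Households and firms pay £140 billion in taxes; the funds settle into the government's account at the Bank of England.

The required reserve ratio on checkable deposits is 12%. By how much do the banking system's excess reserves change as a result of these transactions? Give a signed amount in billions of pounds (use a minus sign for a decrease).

+£318.8 billion

Discount-window loan £148 billion: reserves +£148B, deposits 0.
OMO purchase (from banks) £294 billion: reserves +£294B, deposits 0.
Government account inflow £140 billion: reserves −£140B, deposits −£140B.
Totals: Δreserves = +£302B, Δdeposits = −£140B.
Δrequired reserves = 12% × −£140B = −£16.8B.
Δexcess reserves = Δreserves − Δrequired = +£302B − (−£16.8B) = +£318.8 billion.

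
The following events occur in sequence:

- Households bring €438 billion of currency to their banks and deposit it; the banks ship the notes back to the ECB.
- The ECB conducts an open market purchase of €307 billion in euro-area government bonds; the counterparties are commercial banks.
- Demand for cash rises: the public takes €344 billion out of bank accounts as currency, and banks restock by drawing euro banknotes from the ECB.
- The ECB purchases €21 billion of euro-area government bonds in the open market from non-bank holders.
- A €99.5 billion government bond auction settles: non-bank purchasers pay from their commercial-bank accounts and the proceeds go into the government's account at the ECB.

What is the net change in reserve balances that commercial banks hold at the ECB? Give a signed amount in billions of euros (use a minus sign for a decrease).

+€322.5 billion

ECB balance sheet:
  Assets:      Securities +€328B
  Liabilities: Bank reserves +€322.5B, Currency in circulation −€94B, Government deposits +€99.5B
Commercial banking system:
  Assets:      Reserves at CB +€322.5B, Securities −€307B
  Liabilities: Checkable deposits +€15.5B
So the change in reserve balances that commercial banks hold at the ECB is +€322.5 billion.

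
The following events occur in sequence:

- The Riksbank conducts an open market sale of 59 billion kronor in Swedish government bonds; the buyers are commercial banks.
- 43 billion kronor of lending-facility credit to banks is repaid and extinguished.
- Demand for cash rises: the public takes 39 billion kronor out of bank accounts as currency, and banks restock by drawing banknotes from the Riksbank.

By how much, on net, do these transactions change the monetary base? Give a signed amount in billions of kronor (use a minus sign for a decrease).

Riksbank balance sheet:
  Assets:      Securities −59B, Loans to banks −43B
  Liabilities: Bank reserves −141B, Currency in circulation +39B
Commercial banking system:
  Assets:      Reserves at CB −141B, Securities +59B
  Liabilities: Checkable deposits −39B, Borrowings from CB −43B
Monetary base = currency + reserves: +39B + (−141B) = -102 billion.

-102 billion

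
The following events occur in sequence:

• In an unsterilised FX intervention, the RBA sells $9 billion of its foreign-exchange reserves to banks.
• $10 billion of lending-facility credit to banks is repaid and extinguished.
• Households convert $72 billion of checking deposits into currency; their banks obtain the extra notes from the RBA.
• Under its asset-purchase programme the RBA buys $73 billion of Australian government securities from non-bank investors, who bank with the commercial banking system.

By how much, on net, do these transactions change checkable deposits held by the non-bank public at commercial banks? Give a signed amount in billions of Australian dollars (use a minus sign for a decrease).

FX sale $9 billion: the counterparty is a bank, so public deposits are unchanged → 0.
Discount-window repayment $10 billion: the counterparty is a bank, so public deposits are unchanged → 0.
Currency withdrawal $72 billion: non-bank counterparties' bank balances fall → −$72B.
Asset purchase (from non-banks) $73 billion: non-bank counterparties' bank balances rise → +$73B.
Net: 0 + 0 − 72 + 73 = +$1 billion.

+$1 billion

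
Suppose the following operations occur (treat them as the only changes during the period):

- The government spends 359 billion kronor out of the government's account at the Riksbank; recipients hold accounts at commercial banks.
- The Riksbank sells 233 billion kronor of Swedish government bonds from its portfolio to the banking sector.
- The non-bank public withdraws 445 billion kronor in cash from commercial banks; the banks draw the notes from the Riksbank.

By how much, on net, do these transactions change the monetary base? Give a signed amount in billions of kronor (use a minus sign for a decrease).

+126 billion

Riksbank balance sheet:
  Assets:      Securities −233B
  Liabilities: Bank reserves −319B, Currency in circulation +445B, Government deposits −359B
Commercial banking system:
  Assets:      Reserves at CB −319B, Securities +233B
  Liabilities: Checkable deposits −86B
Monetary base = currency + reserves: +445B + (−319B) = +126 billion.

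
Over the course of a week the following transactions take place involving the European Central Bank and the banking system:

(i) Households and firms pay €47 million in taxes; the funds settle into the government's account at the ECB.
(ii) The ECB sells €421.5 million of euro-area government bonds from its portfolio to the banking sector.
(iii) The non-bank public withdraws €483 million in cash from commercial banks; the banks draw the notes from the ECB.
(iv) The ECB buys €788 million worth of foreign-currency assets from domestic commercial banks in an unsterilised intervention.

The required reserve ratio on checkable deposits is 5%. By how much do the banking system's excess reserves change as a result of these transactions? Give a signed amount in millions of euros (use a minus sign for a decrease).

-€137 million

Government account inflow €47 million: reserves −€47M, deposits −€47M.
OMO sale (to banks) €421.5 million: reserves −€421.5M, deposits 0.
Currency withdrawal €483 million: reserves −€483M, deposits −€483M.
FX purchase €788 million: reserves +€788M, deposits 0.
Totals: Δreserves = −€163.5M, Δdeposits = −€530M.
Δrequired reserves = 5% × −€530M = −€26.5M.
Δexcess reserves = Δreserves − Δrequired = −€163.5M − (−€26.5M) = -€137 million.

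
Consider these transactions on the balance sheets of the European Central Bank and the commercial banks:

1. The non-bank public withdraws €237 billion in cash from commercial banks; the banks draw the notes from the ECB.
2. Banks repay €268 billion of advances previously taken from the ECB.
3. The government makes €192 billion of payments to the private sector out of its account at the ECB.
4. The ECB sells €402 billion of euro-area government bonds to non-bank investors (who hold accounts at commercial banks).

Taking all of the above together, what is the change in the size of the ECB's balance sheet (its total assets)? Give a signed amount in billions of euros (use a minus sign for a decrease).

-€670 billion

Currency withdrawal €237 billion: only the composition of liabilities changes → 0.
Discount-window repayment €268 billion: an ECB asset is shed → −€268B.
Government spending €192 billion: only the composition of liabilities changes → 0.
Asset sale (to non-banks) €402 billion: an ECB asset is shed → −€402B.
Net: 0 − 268 + 0 − 402 = -€670 billion.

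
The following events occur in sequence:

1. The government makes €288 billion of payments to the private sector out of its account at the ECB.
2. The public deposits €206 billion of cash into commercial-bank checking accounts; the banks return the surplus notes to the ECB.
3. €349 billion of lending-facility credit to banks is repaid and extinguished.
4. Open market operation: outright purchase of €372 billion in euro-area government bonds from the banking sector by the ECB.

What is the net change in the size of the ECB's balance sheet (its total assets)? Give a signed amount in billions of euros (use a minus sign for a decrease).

ECB balance sheet:
  Assets:      Securities +€372B, Loans to banks −€349B
  Liabilities: Bank reserves +€517B, Currency in circulation −€206B, Government deposits −€288B
Change in total ECB assets = +€23 billion.

+€23 billion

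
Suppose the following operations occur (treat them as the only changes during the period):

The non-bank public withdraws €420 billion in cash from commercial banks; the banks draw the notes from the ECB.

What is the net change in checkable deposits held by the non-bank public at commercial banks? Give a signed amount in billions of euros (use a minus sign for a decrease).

Currency withdrawal €420 billion: non-bank counterparties' bank balances fall → −€420B.

-€420 billion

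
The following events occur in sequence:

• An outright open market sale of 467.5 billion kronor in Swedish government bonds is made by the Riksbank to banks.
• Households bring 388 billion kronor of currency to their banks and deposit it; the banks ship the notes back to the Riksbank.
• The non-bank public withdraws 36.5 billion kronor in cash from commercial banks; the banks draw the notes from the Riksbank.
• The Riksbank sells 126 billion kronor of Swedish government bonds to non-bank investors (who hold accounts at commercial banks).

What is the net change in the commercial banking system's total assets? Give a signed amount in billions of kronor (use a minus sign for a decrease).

OMO sale (to banks) 467.5 billion kronor: just an asset swap on bank balance sheets → 0.
Currency deposit 388 billion kronor: bank balance sheets expand → +388B.
Currency withdrawal 36.5 billion kronor: bank balance sheets shrink → −36.5B.
Asset sale (to non-banks) 126 billion kronor: bank balance sheets shrink → −126B.
Net: 0 + 388 − 36.5 − 126 = +225.5 billion.

+225.5 billion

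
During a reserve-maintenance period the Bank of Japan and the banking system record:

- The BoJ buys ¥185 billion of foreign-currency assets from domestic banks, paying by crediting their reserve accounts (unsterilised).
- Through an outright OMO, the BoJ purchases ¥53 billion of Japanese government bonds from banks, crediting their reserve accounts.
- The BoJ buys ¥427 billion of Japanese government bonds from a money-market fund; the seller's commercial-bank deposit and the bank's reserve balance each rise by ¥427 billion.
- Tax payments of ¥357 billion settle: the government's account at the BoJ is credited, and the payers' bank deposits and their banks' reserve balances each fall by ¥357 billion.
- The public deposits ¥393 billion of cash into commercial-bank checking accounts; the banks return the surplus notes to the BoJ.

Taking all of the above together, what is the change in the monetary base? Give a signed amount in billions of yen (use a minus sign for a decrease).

FX purchase ¥185 billion: BoJ balance sheet expands → +¥185B.
OMO purchase (from banks) ¥53 billion: BoJ balance sheet expands → +¥53B.
Asset purchase (from non-banks) ¥427 billion: BoJ balance sheet expands → +¥427B.
Government account inflow ¥357 billion: reserves shift to a non-base liability → −¥357B.
Currency deposit ¥393 billion: just a shift between currency and reserves — both are base money → 0.
Net: 185 + 53 + 427 − 357 + 0 = +¥308 billion.

+¥308 billion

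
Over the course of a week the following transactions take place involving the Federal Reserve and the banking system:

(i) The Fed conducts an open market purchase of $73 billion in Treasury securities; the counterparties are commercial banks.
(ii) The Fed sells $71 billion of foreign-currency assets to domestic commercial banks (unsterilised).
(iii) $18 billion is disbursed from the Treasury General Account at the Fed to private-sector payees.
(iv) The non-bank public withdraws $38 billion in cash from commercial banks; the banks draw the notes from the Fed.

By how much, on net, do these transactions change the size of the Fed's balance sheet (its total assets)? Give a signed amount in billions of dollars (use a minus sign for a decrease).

OMO purchase (from banks) $73 billion: a Fed asset is acquired → +$73B.
FX sale $71 billion: a Fed asset is shed → −$71B.
Government spending $18 billion: only the composition of liabilities changes → 0.
Currency withdrawal $38 billion: only the composition of liabilities changes → 0.
Net: 73 − 71 + 0 + 0 = +$2 billion.

+$2 billion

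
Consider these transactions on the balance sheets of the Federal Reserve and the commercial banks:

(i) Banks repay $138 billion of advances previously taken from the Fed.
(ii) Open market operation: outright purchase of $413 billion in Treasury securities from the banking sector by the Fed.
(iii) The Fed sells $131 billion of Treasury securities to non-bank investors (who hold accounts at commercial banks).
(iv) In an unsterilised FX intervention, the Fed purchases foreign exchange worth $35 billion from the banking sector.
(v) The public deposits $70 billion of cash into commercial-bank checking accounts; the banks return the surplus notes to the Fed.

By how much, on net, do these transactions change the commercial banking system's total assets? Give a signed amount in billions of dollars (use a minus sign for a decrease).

-$199 billion

Fed balance sheet:
  Assets:      Securities +$282B, Loans to banks −$138B, Foreign assets +$35B
  Liabilities: Bank reserves +$249B, Currency in circulation −$70B
Commercial banking system:
  Assets:      Reserves at CB +$249B, Securities −$413B, Foreign assets −$35B
  Liabilities: Checkable deposits −$61B, Borrowings from CB −$138B
Change in total bank assets = -$199 billion.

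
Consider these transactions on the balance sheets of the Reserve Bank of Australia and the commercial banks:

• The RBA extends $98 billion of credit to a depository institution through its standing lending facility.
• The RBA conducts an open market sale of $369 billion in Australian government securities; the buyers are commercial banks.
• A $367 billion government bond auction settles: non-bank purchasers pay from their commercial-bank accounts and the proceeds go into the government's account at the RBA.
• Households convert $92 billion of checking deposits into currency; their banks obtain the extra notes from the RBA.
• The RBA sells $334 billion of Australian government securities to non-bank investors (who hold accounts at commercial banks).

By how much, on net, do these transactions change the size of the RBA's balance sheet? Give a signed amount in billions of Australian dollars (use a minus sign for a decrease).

Discount-window loan $98 billion: an RBA asset is acquired → +$98B.
OMO sale (to banks) $369 billion: an RBA asset is shed → −$369B.
Government account inflow $367 billion: only the composition of liabilities changes → 0.
Currency withdrawal $92 billion: only the composition of liabilities changes → 0.
Asset sale (to non-banks) $334 billion: an RBA asset is shed → −$334B.
Net: 98 − 369 + 0 + 0 − 334 = -$605 billion.

-$605 billion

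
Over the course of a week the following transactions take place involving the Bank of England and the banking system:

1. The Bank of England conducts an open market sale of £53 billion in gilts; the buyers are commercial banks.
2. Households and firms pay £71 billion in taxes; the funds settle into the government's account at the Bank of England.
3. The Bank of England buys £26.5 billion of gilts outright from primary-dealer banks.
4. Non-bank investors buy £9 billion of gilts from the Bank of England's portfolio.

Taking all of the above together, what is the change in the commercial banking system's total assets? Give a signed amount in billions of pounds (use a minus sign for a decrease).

-£80 billion

OMO sale (to banks) £53 billion: just an asset swap on bank balance sheets → 0.
Government account inflow £71 billion: bank balance sheets shrink → −£71B.
OMO purchase (from banks) £26.5 billion: just an asset swap on bank balance sheets → 0.
Asset sale (to non-banks) £9 billion: bank balance sheets shrink → −£9B.
Net: 0 − 71 + 0 − 9 = -£80 billion.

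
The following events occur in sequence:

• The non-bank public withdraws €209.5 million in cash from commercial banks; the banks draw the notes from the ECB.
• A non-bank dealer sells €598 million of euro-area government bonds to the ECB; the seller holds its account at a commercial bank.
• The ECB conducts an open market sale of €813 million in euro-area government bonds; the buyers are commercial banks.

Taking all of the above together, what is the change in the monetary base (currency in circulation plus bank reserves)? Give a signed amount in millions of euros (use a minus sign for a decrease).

Currency withdrawal €209.5 million: just a shift between currency and reserves — both are base money → 0.
Asset purchase (from non-banks) €598 million: ECB balance sheet expands → +€598M.
OMO sale (to banks) €813 million: ECB balance sheet contracts → −€813M.
Net: 0 + 598 − 813 = -€215 million.

-€215 million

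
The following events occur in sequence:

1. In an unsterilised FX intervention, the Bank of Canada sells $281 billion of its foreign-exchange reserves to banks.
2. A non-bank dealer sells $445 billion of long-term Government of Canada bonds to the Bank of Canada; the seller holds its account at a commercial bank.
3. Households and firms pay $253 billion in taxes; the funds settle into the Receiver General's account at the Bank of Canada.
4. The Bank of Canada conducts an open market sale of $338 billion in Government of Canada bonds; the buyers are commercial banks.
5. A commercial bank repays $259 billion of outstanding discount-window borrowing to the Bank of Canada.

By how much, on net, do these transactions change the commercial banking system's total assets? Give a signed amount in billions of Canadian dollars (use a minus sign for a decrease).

-$67 billion

FX sale $281 billion: just an asset swap on bank balance sheets → 0.
Asset purchase (from non-banks) $445 billion: bank balance sheets expand → +$445B.
Government account inflow $253 billion: bank balance sheets shrink → −$253B.
OMO sale (to banks) $338 billion: just an asset swap on bank balance sheets → 0.
Discount-window repayment $259 billion: bank balance sheets shrink → −$259B.
Net: 0 + 445 − 253 + 0 − 259 = -$67 billion.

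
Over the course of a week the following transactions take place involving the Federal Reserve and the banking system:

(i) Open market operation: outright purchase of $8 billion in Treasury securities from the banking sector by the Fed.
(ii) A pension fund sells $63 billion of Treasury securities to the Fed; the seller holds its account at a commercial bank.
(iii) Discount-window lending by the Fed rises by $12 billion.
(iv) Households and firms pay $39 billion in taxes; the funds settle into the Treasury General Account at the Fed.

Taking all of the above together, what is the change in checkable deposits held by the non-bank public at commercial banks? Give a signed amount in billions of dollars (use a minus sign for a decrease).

Fed balance sheet:
  Assets:      Securities +$71B, Loans to banks +$12B
  Liabilities: Bank reserves +$44B, Government deposits +$39B
Commercial banking system:
  Assets:      Reserves at CB +$44B, Securities −$8B
  Liabilities: Checkable deposits +$24B, Borrowings from CB +$12B
So the change in checkable deposits held by the non-bank public at commercial banks is +$24 billion.

+$24 billion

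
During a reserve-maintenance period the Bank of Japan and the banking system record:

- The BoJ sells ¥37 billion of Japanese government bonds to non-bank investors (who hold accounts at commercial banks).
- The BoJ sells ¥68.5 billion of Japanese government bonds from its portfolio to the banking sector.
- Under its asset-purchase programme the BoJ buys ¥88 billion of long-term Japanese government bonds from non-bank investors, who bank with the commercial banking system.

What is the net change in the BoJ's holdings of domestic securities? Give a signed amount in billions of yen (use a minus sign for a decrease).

-¥17.5 billion

BoJ balance sheet:
  Assets:      Securities −¥17.5B
  Liabilities: Bank reserves −¥17.5B
So the change in the BoJ's holdings of domestic securities is -¥17.5 billion.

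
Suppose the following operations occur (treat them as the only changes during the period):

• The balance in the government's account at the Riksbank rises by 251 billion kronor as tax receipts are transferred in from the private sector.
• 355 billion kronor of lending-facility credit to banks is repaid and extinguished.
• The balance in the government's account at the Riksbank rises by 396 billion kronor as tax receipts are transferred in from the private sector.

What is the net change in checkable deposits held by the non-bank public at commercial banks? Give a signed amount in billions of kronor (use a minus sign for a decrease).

Government account inflow 251 billion kronor: non-bank counterparties' bank balances fall → −251B.
Discount-window repayment 355 billion kronor: the counterparty is a bank, so public deposits are unchanged → 0.
Government account inflow 396 billion kronor: non-bank counterparties' bank balances fall → −396B.
Net: −251 + 0 − 396 = -647 billion.

-647 billion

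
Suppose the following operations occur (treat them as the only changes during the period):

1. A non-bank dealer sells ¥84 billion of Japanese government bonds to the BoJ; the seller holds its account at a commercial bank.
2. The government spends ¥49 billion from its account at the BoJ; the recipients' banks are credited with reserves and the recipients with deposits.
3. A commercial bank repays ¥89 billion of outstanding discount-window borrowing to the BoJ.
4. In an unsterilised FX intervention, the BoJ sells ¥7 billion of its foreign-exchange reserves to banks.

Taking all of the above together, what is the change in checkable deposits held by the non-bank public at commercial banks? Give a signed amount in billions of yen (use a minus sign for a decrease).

+¥133 billion

BoJ balance sheet:
  Assets:      Securities +¥84B, Loans to banks −¥89B, Foreign assets −¥7B
  Liabilities: Bank reserves +¥37B, Government deposits −¥49B
Commercial banking system:
  Assets:      Reserves at CB +¥37B, Foreign assets +¥7B
  Liabilities: Checkable deposits +¥133B, Borrowings from CB −¥89B
So the change in checkable deposits held by the non-bank public at commercial banks is +¥133 billion.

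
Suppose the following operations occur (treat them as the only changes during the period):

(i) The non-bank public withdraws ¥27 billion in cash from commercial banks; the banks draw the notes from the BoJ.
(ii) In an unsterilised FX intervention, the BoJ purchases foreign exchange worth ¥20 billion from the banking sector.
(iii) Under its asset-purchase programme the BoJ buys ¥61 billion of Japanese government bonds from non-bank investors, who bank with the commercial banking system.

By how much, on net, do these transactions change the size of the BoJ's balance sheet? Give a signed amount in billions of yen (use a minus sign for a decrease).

Currency withdrawal ¥27 billion: only the composition of liabilities changes → 0.
FX purchase ¥20 billion: a BoJ asset is acquired → +¥20B.
Asset purchase (from non-banks) ¥61 billion: a BoJ asset is acquired → +¥61B.
Net: 0 + 20 + 61 = +¥81 billion.

+¥81 billion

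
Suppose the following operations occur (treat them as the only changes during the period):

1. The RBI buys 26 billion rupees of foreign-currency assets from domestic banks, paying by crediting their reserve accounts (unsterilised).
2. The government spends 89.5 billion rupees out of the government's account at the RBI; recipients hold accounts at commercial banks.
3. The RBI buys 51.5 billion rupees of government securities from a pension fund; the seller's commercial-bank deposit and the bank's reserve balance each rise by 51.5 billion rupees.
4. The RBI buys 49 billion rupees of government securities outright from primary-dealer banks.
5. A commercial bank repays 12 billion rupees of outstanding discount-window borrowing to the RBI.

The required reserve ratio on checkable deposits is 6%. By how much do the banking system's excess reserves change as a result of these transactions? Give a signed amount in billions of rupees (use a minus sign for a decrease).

+195.54 billion

FX purchase 26 billion rupees: reserves +26B, deposits 0.
Government spending 89.5 billion rupees: reserves +89.5B, deposits +89.5B.
Asset purchase (from non-banks) 51.5 billion rupees: reserves +51.5B, deposits +51.5B.
OMO purchase (from banks) 49 billion rupees: reserves +49B, deposits 0.
Discount-window repayment 12 billion rupees: reserves −12B, deposits 0.
Totals: Δreserves = +204B, Δdeposits = +141B.
Δrequired reserves = 6% × +141B = +8.46B.
Δexcess reserves = Δreserves − Δrequired = +204B − (+8.46B) = +195.54 billion.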